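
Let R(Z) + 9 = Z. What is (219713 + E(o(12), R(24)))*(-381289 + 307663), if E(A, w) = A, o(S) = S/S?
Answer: -16176662964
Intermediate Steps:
R(Z) = -9 + Z
o(S) = 1
(219713 + E(o(12), R(24)))*(-381289 + 307663) = (219713 + 1)*(-381289 + 307663) = 219714*(-73626) = -16176662964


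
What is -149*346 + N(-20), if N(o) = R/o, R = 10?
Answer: -103109/2 ≈ -51555.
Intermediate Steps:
N(o) = 10/o
-149*346 + N(-20) = -149*346 + 10/(-20) = -51554 + 10*(-1/20) = -51554 - ½ = -103109/2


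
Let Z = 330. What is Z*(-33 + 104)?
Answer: 23430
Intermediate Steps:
Z*(-33 + 104) = 330*(-33 + 104) = 330*71 = 23430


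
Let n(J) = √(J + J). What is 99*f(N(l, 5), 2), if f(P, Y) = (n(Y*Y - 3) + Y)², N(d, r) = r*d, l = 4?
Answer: 594 + 396*√2 ≈ 1154.0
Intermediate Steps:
N(d, r) = d*r
n(J) = √2*√J (n(J) = √(2*J) = √2*√J)
f(P, Y) = (Y + √2*√(-3 + Y²))² (f(P, Y) = (√2*√(Y*Y - 3) + Y)² = (√2*√(Y² - 3) + Y)² = (√2*√(-3 + Y²) + Y)² = (Y + √2*√(-3 + Y²))²)
99*f(N(l, 5), 2) = 99*(2 + √2*√(-3 + 2²))² = 99*(2 + √2*√(-3 + 4))² = 99*(2 + √2*√1)² = 99*(2 + √2*1)² = 99*(2 + √2)²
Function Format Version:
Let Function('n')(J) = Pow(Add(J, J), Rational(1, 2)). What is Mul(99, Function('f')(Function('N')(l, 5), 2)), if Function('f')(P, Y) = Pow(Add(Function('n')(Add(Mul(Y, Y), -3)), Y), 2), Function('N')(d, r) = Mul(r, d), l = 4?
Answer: Add(594, Mul(396, Pow(2, Rational(1, 2)))) ≈ 1154.0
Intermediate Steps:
Function('N')(d, r) = Mul(d, r)
Function('n')(J) = Mul(Pow(2, Rational(1, 2)), Pow(J, Rational(1, 2))) (Function('n')(J) = Pow(Mul(2, J), Rational(1, 2)) = Mul(Pow(2, Rational(1, 2)), Pow(J, Rational(1, 2))))
Function('f')(P, Y) = Pow(Add(Y, Mul(Pow(2, Rational(1, 2)), Pow(Add(-3, Pow(Y, 2)), Rational(1, 2)))), 2) (Function('f')(P, Y) = Pow(Add(Mul(Pow(2, Rational(1, 2)), Pow(Add(Mul(Y, Y), -3), Rational(1, 2))), Y), 2) = Pow(Add(Mul(Pow(2, Rational(1, 2)), Pow(Add(Pow(Y, 2), -3), Rational(1, 2))), Y), 2) = Pow(Add(Mul(Pow(2, Rational(1, 2)), Pow(Add(-3, Pow(Y, 2)), Rational(1, 2))), Y), 2) = Pow(Add(Y, Mul(Pow(2, Rational(1, 2)), Pow(Add(-3, Pow(Y, 2)), Rational(1, 2)))), 2))
Mul(99, Function('f')(Function('N')(l, 5), 2)) = Mul(99, Pow(Add(2, Mul(Pow(2, Rational(1, 2)), Pow(Add(-3, Pow(2, 2)), Rational(1, 2)))), 2)) = Mul(99, Pow(Add(2, Mul(Pow(2, Rational(1, 2)), Pow(Add(-3, 4), Rational(1, 2)))), 2)) = Mul(99, Pow(Add(2, Mul(Pow(2, Rational(1, 2)), Pow(1, Rational(1, 2)))), 2)) = Mul(99, Pow(Add(2, Mul(Pow(2, Rational(1, 2)), 1)), 2)) = Mul(99, Pow(Add(2, Pow(2, Rational(1, 2))), 2))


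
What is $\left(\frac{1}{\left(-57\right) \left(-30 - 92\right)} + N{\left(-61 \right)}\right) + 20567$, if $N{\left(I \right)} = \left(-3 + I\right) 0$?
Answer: $\frac{143022919}{6954} \approx 20567.0$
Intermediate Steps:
$N{\left(I \right)} = 0$
$\left(\frac{1}{\left(-57\right) \left(-30 - 92\right)} + N{\left(-61 \right)}\right) + 20567 = \left(\frac{1}{\left(-57\right) \left(-30 - 92\right)} + 0\right) + 20567 = \left(\frac{1}{\left(-57\right) \left(-122\right)} + 0\right) + 20567 = \left(\frac{1}{6954} + 0\right) + 20567 = \frac{1}{6954} + 20567 = \frac{143022919}{6954}$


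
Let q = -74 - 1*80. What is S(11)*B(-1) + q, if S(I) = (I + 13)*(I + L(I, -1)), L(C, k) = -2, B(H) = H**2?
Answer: 62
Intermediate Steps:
S(I) = (-2 + I)*(13 + I) (S(I) = (I + 13)*(I - 2) = (13 + I)*(-2 + I) = (-2 + I)*(13 + I))
q = -154 (q = -74 - 80 = -154)
S(11)*B(-1) + q = (-26 + 11**2 + 11*11)*(-1)**2 - 154 = (-26 + 121 + 121)*1 - 154 = 216*1 - 154 = 216 - 154 = 62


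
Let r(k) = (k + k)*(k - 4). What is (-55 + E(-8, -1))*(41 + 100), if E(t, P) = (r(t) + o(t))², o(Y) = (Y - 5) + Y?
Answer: 4115226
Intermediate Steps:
o(Y) = -5 + 2*Y (o(Y) = (-5 + Y) + Y = -5 + 2*Y)
r(k) = 2*k*(-4 + k) (r(k) = (2*k)*(-4 + k) = 2*k*(-4 + k))
E(t, P) = (-5 + 2*t + 2*t*(-4 + t))² (E(t, P) = (2*t*(-4 + t) + (-5 + 2*t))² = (-5 + 2*t + 2*t*(-4 + t))²)
(-55 + E(-8, -1))*(41 + 100) = (-55 + (-5 - 6*(-8) + 2*(-8)²)²)*(41 + 100) = (-55 + (-5 + 48 + 2*64)²)*141 = (-55 + (-5 + 48 + 128)²)*141 = (-55 + 171²)*141 = (-55 + 29241)*141 = 29186*141 = 4115226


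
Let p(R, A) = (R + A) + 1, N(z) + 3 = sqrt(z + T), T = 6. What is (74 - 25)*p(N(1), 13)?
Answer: 539 + 49*sqrt(7) ≈ 668.64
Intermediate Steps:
N(z) = -3 + sqrt(6 + z) (N(z) = -3 + sqrt(z + 6) = -3 + sqrt(6 + z))
p(R, A) = 1 + A + R (p(R, A) = (A + R) + 1 = 1 + A + R)
(74 - 25)*p(N(1), 13) = (74 - 25)*(1 + 13 + (-3 + sqrt(6 + 1))) = 49*(1 + 13 + (-3 + sqrt(7))) = 49*(11 + sqrt(7)) = 539 + 49*sqrt(7)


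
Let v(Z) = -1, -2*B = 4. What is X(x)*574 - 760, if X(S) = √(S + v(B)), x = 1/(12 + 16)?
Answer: -760 + 123*I*√21 ≈ -760.0 + 563.66*I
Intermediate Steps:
x = 1/28 ≈ 0.035714
B = -2 (B = -½*4 = -2)
X(S) = √(-1 + S) (X(S) = √(S - 1) = √(-1 + S))
X(x)*574 - 760 = √(-1 + 1/28)*574 - 760 = √(-27/28)*574 - 760 = (3*I*√21/14)*574 - 760 = 123*I*√21 - 760 = -760 + 123*I*√21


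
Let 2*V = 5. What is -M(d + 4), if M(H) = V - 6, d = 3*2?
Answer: 7/2 ≈ 3.5000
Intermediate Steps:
V = 5/2 (V = (½)*5 = 5/2 ≈ 2.5000)
d = 6
M(H) = -7/2 (M(H) = 5/2 - 6 = -7/2)
-M(d + 4) = -1*(-7/2) = 7/2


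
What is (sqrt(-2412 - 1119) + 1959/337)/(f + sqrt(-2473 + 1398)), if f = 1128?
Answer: (1959/337 + I*sqrt(3531))/(1128 + 5*I*sqrt(43)) ≈ 0.006679 + 0.052485*I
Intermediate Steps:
(sqrt(-2412 - 1119) + 1959/337)/(f + sqrt(-2473 + 1398)) = (sqrt(-2412 - 1119) + 1959/337)/(1128 + sqrt(-2473 + 1398)) = (sqrt(-3531) + 1959*(1/337))/(1128 + sqrt(-1075)) = (I*sqrt(3531) + 1959/337)/(1128 + 5*I*sqrt(43)) = (1959/337 + I*sqrt(3531))/(1128 + 5*I*sqrt(43))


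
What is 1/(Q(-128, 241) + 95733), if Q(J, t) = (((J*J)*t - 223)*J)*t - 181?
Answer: -1/121797710656 ≈ -8.2103e-12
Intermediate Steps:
Q(J, t) = -181 + J*t*(-223 + t*J²) (Q(J, t) = ((J²*t - 223)*J)*t - 181 = ((t*J² - 223)*J)*t - 181 = ((-223 + t*J²)*J)*t - 181 = (J*(-223 + t*J²))*t - 181 = J*t*(-223 + t*J²) - 181 = -181 + J*t*(-223 + t*J²))
1/(Q(-128, 241) + 95733) = 1/((-181 + (-128)³*241² - 223*(-128)*241) + 95733) = 1/((-181 - 2097152*58081 + 6879104) + 95733) = 1/((-181 - 121804685312 + 6879104) + 95733) = 1/(-121797806389 + 95733) = 1/(-121797710656) = -1/121797710656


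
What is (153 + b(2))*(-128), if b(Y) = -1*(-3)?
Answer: -19968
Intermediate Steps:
b(Y) = 3
(153 + b(2))*(-128) = (153 + 3)*(-128) = 156*(-128) = -19968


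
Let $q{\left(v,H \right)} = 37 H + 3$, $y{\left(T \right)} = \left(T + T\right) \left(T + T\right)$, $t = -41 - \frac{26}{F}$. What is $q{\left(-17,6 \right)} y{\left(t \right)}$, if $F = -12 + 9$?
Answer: $940900$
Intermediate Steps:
$F = -3$
$t = - \frac{97}{3}$ ($t = -41 - \frac{26}{-3} = -41 - 26 \left(- \frac{1}{3}\right) = -41 - - \frac{26}{3} = -41 + \frac{26}{3} = - \frac{97}{3} \approx -32.333$)
$y{\left(T \right)} = 4 T^{2}$ ($y{\left(T \right)} = 2 T 2 T = 4 T^{2}$)
$q{\left(v,H \right)} = 3 + 37 H$
$q{\left(-17,6 \right)} y{\left(t \right)} = \left(3 + 37 \cdot 6\right) 4 \left(- \frac{97}{3}\right)^{2} = \left(3 + 222\right) 4 \cdot \frac{9409}{9} = 225 \cdot \frac{37636}{9} = 940900$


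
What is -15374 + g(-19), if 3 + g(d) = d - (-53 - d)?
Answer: -15362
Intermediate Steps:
g(d) = 50 + 2*d (g(d) = -3 + (d - (-53 - d)) = -3 + (d + (53 + d)) = -3 + (53 + 2*d) = 50 + 2*d)
-15374 + g(-19) = -15374 + (50 + 2*(-19)) = -15374 + (50 - 38) = -15374 + 12 = -15362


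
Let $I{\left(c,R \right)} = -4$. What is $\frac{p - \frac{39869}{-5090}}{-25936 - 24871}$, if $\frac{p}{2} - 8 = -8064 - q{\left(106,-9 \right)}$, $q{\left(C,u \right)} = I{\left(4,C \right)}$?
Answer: $\frac{81929491}{258607630} \approx 0.31681$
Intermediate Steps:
$q{\left(C,u \right)} = -4$
$p = -16104$ ($p = 16 + 2 \left(-8064 - -4\right) = 16 + 2 \left(-8064 + 4\right) = 16 + 2 \left(-8060\right) = 16 - 16120 = -16104$)
$\frac{p - \frac{39869}{-5090}}{-25936 - 24871} = \frac{-16104 - \frac{39869}{-5090}}{-25936 - 24871} = \frac{-16104 - - \frac{39869}{5090}}{-50807} = \left(-16104 + \frac{39869}{5090}\right) \left(- \frac{1}{50807}\right) = \left(- \frac{81929491}{5090}\right) \left(- \frac{1}{50807}\right) = \frac{81929491}{258607630}$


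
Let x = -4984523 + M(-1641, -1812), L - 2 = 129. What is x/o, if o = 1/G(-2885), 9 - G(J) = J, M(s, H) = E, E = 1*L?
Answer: -14424830448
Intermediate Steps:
L = 131 (L = 2 + 129 = 131)
E = 131 (E = 1*131 = 131)
M(s, H) = 131
G(J) = 9 - J
o = 1/2894 (o = 1/(9 - 1*(-2885)) = 1/(9 + 2885) = 1/2894 ≈ 0.00034554)
x = -4984392 (x = -4984523 + 131 = -4984392)
x/o = -4984392/1/2894 = -4984392*2894 = -14424830448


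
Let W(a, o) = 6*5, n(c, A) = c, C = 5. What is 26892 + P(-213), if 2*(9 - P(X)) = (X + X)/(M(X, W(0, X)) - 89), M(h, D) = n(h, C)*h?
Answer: 1218077493/45280 ≈ 26901.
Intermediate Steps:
W(a, o) = 30
M(h, D) = h² (M(h, D) = h*h = h²)
P(X) = 9 - X/(-89 + X²) (P(X) = 9 - (X + X)/(2*(X² - 89)) = 9 - 2*X/(2*(-89 + X²)) = 9 - X/(-89 + X²))
26892 + P(-213) = 26892 + (-801 - 1*(-213) + 9*(-213)²)/(-89 + (-213)²) = 26892 + (-801 + 213 + 9*45369)/(-89 + 45369) = 26892 + (-801 + 213 + 408321)/45280 = 26892 + (1/45280)*407733 = 26892 + 407733/45280 = 1218077493/45280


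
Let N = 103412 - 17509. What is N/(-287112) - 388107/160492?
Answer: -31304230315/11519794776 ≈ -2.7174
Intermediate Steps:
N = 85903
N/(-287112) - 388107/160492 = 85903/(-287112) - 388107/160492 = 85903*(-1/287112) - 388107*1/160492 = -85903/287112 - 388107/160492 = -31304230315/11519794776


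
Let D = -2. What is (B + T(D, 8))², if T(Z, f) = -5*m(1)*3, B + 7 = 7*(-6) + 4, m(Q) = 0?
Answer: 2025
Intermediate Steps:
B = -45 (B = -7 + (7*(-6) + 4) = -7 + (-42 + 4) = -7 - 38 = -45)
T(Z, f) = 0 (T(Z, f) = -5*0*3 = 0*3 = 0)
(B + T(D, 8))² = (-45 + 0)² = (-45)² = 2025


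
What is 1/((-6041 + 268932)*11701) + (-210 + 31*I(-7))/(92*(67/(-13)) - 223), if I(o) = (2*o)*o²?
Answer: 858806742365171/27878581837233 ≈ 30.805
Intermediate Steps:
I(o) = 2*o³
1/((-6041 + 268932)*11701) + (-210 + 31*I(-7))/(92*(67/(-13)) - 223) = 1/((-6041 + 268932)*11701) + (-210 + 31*(2*(-7)³))/(92*(67/(-13)) - 223) = (1/11701)/262891 + (-210 + 31*(2*(-343)))/(92*(67*(-1/13)) - 223) = (1/262891)*(1/11701) + (-210 + 31*(-686))/(92*(-67/13) - 223) = 1/3076087591 + (-210 - 21266)/(-6164/13 - 223) = 1/3076087591 - 21476/(-9063/13) = 1/3076087591 - 21476*(-13/9063) = 1/3076087591 + 279188/9063 = 858806742365171/27878581837233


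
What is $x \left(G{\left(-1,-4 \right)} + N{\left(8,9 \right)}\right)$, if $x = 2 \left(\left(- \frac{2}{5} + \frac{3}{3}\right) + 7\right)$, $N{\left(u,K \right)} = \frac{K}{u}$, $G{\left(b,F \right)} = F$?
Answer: $- \frac{437}{10} \approx -43.7$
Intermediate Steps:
$x = \frac{76}{5}$ ($x = 2 \left(\left(\left(-2\right) \frac{1}{5} + 3 \cdot \frac{1}{3}\right) + 7\right) = 2 \left(\left(- \frac{2}{5} + 1\right) + 7\right) = 2 \left(\frac{3}{5} + 7\right) = 2 \cdot \frac{38}{5} = \frac{76}{5} \approx 15.2$)
$x \left(G{\left(-1,-4 \right)} + N{\left(8,9 \right)}\right) = \frac{76 \left(-4 + \frac{9}{8}\right)}{5} = \frac{76}{5} \left(- \frac{23}{8}\right) = - \frac{437}{10}$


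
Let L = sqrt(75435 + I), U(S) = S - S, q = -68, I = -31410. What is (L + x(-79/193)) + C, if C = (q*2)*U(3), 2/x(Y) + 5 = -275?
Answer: -1/140 + 5*sqrt(1761) ≈ 209.81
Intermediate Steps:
x(Y) = -1/140 (x(Y) = 2/(-5 - 275) = 2/(-280) = 2*(-1/280) = -1/140)
U(S) = 0
L = 5*sqrt(1761) (L = sqrt(75435 - 31410) = sqrt(44025) = 5*sqrt(1761) ≈ 209.82)
C = 0 (C = -68*2*0 = -136*0 = 0)
(L + x(-79/193)) + C = (5*sqrt(1761) - 1/140) + 0 = (-1/140 + 5*sqrt(1761)) + 0 = -1/140 + 5*sqrt(1761)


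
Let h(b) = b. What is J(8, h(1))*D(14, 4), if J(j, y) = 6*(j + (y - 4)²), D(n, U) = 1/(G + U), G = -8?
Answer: -51/2 ≈ -25.500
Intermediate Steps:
D(n, U) = 1/(-8 + U)
J(j, y) = 6*j + 6*(-4 + y)² (J(j, y) = 6*(j + (-4 + y)²) = 6*j + 6*(-4 + y)²)
J(8, h(1))*D(14, 4) = (6*8 + 6*(-4 + 1)²)/(-8 + 4) = (48 + 6*(-3)²)/(-4) = (48 + 6*9)*(-¼) = (48 + 54)*(-¼) = 102*(-¼) = -51/2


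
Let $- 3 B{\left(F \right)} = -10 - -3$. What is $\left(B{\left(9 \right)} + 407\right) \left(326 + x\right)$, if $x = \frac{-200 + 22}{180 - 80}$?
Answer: $\frac{9953554}{75} \approx 1.3271 \cdot 10^{5}$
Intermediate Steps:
$B{\left(F \right)} = \frac{7}{3}$ ($B{\left(F \right)} = - \frac{-10 - -3}{3} = - \frac{-10 + 3}{3} = \left(- \frac{1}{3}\right) \left(-7\right) = \frac{7}{3}$)
$x = - \frac{89}{50}$ ($x = - \frac{178}{100} = \left(-178\right) \frac{1}{100} = - \frac{89}{50} \approx -1.78$)
$\left(B{\left(9 \right)} + 407\right) \left(326 + x\right) = \left(\frac{7}{3} + 407\right) \left(326 - \frac{89}{50}\right) = \frac{1228}{3} \cdot \frac{16211}{50} = \frac{9953554}{75}$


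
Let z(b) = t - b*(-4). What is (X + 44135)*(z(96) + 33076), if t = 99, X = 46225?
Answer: 3032391240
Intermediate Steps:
z(b) = 99 + 4*b (z(b) = 99 - b*(-4) = 99 - (-4)*b = 99 + 4*b)
(X + 44135)*(z(96) + 33076) = (46225 + 44135)*((99 + 4*96) + 33076) = 90360*((99 + 384) + 33076) = 90360*(483 + 33076) = 90360*33559 = 3032391240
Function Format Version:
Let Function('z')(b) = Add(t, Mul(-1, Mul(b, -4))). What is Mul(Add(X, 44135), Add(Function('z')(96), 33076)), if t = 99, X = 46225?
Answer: 3032391240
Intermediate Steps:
Function('z')(b) = Add(99, Mul(4, b)) (Function('z')(b) = Add(99, Mul(-1, Mul(b, -4))) = Add(99, Mul(-1, Mul(-4, b))) = Add(99, Mul(4, b)))
Mul(Add(X, 44135), Add(Function('z')(96), 33076)) = Mul(Add(46225, 44135), Add(Add(99, Mul(4, 96)), 33076)) = Mul(90360, Add(Add(99, 384), 33076)) = Mul(90360, Add(483, 33076)) = Mul(90360, 33559) = 3032391240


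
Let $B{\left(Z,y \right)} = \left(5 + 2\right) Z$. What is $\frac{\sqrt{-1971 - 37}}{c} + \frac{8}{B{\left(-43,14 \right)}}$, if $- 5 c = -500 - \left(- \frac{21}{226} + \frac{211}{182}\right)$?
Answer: $- \frac{8}{301} + \frac{51415 i \sqrt{502}}{2576233} \approx -0.026578 + 0.44715 i$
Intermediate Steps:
$B{\left(Z,y \right)} = 7 Z$
$c = \frac{5152466}{51415}$ ($c = - \frac{-500 - \left(- \frac{21}{226} + \frac{211}{182}\right)}{5} = - \frac{-500 - \frac{10966}{10283}}{5} = \left(- \frac{1}{5}\right) \left(- \frac{5152466}{10283}\right) = \frac{5152466}{51415} \approx 100.21$)
$\frac{\sqrt{-1971 - 37}}{c} + \frac{8}{B{\left(-43,14 \right)}} = \frac{\sqrt{-1971 - 37}}{\frac{5152466}{51415}} + \frac{8}{7 \left(-43\right)} = \sqrt{-2008} \cdot \frac{51415}{5152466} + \frac{8}{-301} = 2 i \sqrt{502} \cdot \frac{51415}{5152466} + 8 \left(- \frac{1}{301}\right) = \frac{51415 i \sqrt{502}}{2576233} - \frac{8}{301} = - \frac{8}{301} + \frac{51415 i \sqrt{502}}{2576233}$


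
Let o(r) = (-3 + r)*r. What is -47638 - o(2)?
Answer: -47636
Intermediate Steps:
o(r) = r*(-3 + r)
-47638 - o(2) = -47638 - 2*(-3 + 2) = -47638 - 2*(-1) = -47638 - 1*(-2) = -47638 + 2 = -47636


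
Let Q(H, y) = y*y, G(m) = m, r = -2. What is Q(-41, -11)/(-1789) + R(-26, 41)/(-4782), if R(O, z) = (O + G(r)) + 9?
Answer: -544631/8554998 ≈ -0.063662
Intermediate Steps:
Q(H, y) = y²
R(O, z) = 7 + O (R(O, z) = (O - 2) + 9 = (-2 + O) + 9 = 7 + O)
Q(-41, -11)/(-1789) + R(-26, 41)/(-4782) = (-11)²/(-1789) + (7 - 26)/(-4782) = 121*(-1/1789) - 19*(-1/4782) = -121/1789 + 19/4782 = -544631/8554998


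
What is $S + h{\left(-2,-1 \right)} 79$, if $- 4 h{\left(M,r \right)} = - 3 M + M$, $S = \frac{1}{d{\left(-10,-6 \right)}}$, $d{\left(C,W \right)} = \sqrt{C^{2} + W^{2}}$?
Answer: $-79 + \frac{\sqrt{34}}{68} \approx -78.914$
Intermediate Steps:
$S = \frac{\sqrt{34}}{68}$ ($S = \frac{1}{\sqrt{\left(-10\right)^{2} + \left(-6\right)^{2}}} = \frac{1}{\sqrt{100 + 36}} = \frac{1}{\sqrt{136}} = \frac{1}{2 \sqrt{34}} = \frac{\sqrt{34}}{68} \approx 0.085749$)
$h{\left(M,r \right)} = \frac{M}{2}$ ($h{\left(M,r \right)} = - \frac{- 3 M + M}{4} = - \frac{\left(-2\right) M}{4} = \frac{M}{2}$)
$S + h{\left(-2,-1 \right)} 79 = \frac{\sqrt{34}}{68} + \frac{1}{2} \left(-2\right) 79 = \frac{\sqrt{34}}{68} - 79 = -79 + \frac{\sqrt{34}}{68}$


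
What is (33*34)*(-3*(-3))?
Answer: 10098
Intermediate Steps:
(33*34)*(-3*(-3)) = 1122*9 = 10098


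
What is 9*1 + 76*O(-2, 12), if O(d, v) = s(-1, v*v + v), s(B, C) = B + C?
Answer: 11789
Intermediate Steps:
O(d, v) = -1 + v + v² (O(d, v) = -1 + (v*v + v) = -1 + (v² + v) = -1 + (v + v²) = -1 + v + v²)
9*1 + 76*O(-2, 12) = 9*1 + 76*(-1 + 12*(1 + 12)) = 9 + 76*(-1 + 12*13) = 9 + 76*(-1 + 156) = 9 + 76*155 = 9 + 11780 = 11789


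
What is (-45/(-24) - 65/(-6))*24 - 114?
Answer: 191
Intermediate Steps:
(-45/(-24) - 65/(-6))*24 - 114 = (-45*(-1/24) - 65*(-⅙))*24 - 114 = (15/8 + 65/6)*24 - 114 = (305/24)*24 - 114 = 305 - 114 = 191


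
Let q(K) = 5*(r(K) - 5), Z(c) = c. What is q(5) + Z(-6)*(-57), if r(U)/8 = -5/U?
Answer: 277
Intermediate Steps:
r(U) = -40/U (r(U) = 8*(-5/U) = -40/U)
q(K) = -25 - 200/K (q(K) = 5*(-40/K - 5) = 5*(-5 - 40/K) = -25 - 200/K)
q(5) + Z(-6)*(-57) = (-25 - 200/5) - 6*(-57) = (-25 - 200*1/5) + 342 = (-25 - 40) + 342 = -65 + 342 = 277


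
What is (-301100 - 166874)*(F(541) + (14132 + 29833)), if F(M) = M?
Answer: -20827650844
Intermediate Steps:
(-301100 - 166874)*(F(541) + (14132 + 29833)) = (-301100 - 166874)*(541 + (14132 + 29833)) = -467974*(541 + 43965) = -467974*44506 = -20827650844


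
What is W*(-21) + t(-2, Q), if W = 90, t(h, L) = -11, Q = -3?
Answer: -1901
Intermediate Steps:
W*(-21) + t(-2, Q) = 90*(-21) - 11 = -1890 - 11 = -1901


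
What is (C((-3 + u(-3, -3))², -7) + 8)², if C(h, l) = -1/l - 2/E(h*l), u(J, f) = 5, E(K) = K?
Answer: 13225/196 ≈ 67.474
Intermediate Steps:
C(h, l) = -1/l - 2/(h*l) (C(h, l) = -1/l - 2*1/(h*l) = -1/l - 2/(h*l))
(C((-3 + u(-3, -3))², -7) + 8)² = ((-2 - (-3 + 5)²)/((-3 + 5)²*(-7)) + 8)² = (-⅐*(-2 - 1*2²)/2² + 8)² = (-⅐*(-2 - 1*4)/4 + 8)² = ((¼)*(-⅐)*(-2 - 4) + 8)² = ((¼)*(-⅐)*(-6) + 8)² = (3/14 + 8)² = (115/14)² = 13225/196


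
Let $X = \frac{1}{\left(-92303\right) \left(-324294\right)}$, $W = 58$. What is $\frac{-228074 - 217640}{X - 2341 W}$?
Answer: $\frac{13341694924174548}{4064284840535795} \approx 3.2827$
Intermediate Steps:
$X = \frac{1}{29933309082}$ ($X = \left(- \frac{1}{92303}\right) \left(- \frac{1}{324294}\right) = \frac{1}{29933309082} \approx 3.3408 \cdot 10^{-11}$)
$\frac{-228074 - 217640}{X - 2341 W} = \frac{-228074 - 217640}{\frac{1}{29933309082} - 135778} = - \frac{445714}{\frac{1}{29933309082} - 135778} = - \frac{445714}{- \frac{4064284840535795}{29933309082}} = \left(-445714\right) \left(- \frac{29933309082}{4064284840535795}\right) = \frac{13341694924174548}{4064284840535795}$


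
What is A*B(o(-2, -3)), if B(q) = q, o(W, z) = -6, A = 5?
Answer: -30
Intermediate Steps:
A*B(o(-2, -3)) = 5*(-6) = -30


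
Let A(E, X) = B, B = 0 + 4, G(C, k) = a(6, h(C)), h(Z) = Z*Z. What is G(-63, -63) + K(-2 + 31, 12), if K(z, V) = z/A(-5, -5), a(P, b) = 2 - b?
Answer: -15839/4 ≈ -3959.8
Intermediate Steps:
h(Z) = Z²
G(C, k) = 2 - C²
B = 4
A(E, X) = 4
K(z, V) = z/4
G(-63, -63) + K(-2 + 31, 12) = (2 - 1*(-63)²) + (-2 + 31)/4 = (2 - 1*3969) + (¼)*29 = (2 - 3969) + 29/4 = -3967 + 29/4 = -15839/4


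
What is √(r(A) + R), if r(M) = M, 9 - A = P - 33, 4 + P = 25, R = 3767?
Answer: 2*√947 ≈ 61.547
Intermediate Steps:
P = 21 (P = -4 + 25 = 21)
A = 21 (A = 9 - (21 - 33) = 9 - 1*(-12) = 9 + 12 = 21)
√(r(A) + R) = √(21 + 3767) = √3788 = 2*√947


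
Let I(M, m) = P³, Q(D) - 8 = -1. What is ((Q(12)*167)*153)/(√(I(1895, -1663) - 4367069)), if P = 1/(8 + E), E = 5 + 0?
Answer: -2325141*I*√7795491106/2398612648 ≈ -85.588*I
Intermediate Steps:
E = 5
Q(D) = 7 (Q(D) = 8 - 1 = 7)
P = 1/13 (P = 1/(8 + 5) = 1/13 ≈ 0.076923)
I(M, m) = 1/2197 (I(M, m) = (1/13)³ = 1/2197)
((Q(12)*167)*153)/(√(I(1895, -1663) - 4367069)) = ((7*167)*153)/(√(1/2197 - 4367069)) = (1169*153)/(√(-9594450592/2197)) = 178857/((4*I*√7795491106/169)) = 178857*(-13*I*√7795491106/2398612648) = -2325141*I*√7795491106/2398612648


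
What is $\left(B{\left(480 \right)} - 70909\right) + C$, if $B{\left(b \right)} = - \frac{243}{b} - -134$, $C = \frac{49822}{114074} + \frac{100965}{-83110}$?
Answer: $- \frac{5368064168262987}{75845521120} \approx -70776.0$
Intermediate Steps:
$C = - \frac{737677499}{948069014}$ ($C = 49822 \cdot \frac{1}{114074} + 100965 \left(- \frac{1}{83110}\right) = \frac{24911}{57037} - \frac{20193}{16622} = - \frac{737677499}{948069014} \approx -0.77808$)
$B{\left(b \right)} = 134 - \frac{243}{b}$ ($B{\left(b \right)} = - \frac{243}{b} + 134 = 134 - \frac{243}{b}$)
$\left(B{\left(480 \right)} - 70909\right) + C = \left(\left(134 - \frac{243}{480}\right) - 70909\right) - \frac{737677499}{948069014} = \left(\left(134 - \frac{81}{160}\right) - 70909\right) - \frac{737677499}{948069014} = \left(\frac{21359}{160} - 70909\right) - \frac{737677499}{948069014} = - \frac{11324081}{160} - \frac{737677499}{948069014} = - \frac{5368064168262987}{75845521120}$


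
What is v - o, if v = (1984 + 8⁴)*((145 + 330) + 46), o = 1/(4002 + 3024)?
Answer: 22256119679/7026 ≈ 3.1677e+6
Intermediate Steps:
o = 1/7026 ≈ 0.00014233
v = 3167680 (v = (1984 + 4096)*(475 + 46) = 6080*521 = 3167680)
v - o = 3167680 - 1*1/7026 = 3167680 - 1/7026 = 22256119679/7026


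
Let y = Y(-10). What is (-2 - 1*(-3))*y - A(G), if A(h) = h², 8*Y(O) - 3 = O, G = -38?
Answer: -11559/8 ≈ -1444.9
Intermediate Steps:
Y(O) = 3/8 + O/8
y = -7/8 (y = 3/8 + (⅛)*(-10) = 3/8 - 5/4 = -7/8 ≈ -0.87500)
(-2 - 1*(-3))*y - A(G) = (-2 - 1*(-3))*(-7/8) - 1*(-38)² = (-2 + 3)*(-7/8) - 1*1444 = 1*(-7/8) - 1444 = -7/8 - 1444 = -11559/8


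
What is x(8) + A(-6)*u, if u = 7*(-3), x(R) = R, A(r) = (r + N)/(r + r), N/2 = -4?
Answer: -33/2 ≈ -16.500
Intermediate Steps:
N = -8 (N = 2*(-4) = -8)
A(r) = (-8 + r)/(2*r) (A(r) = (r - 8)/(r + r) = (-8 + r)/((2*r)) = (-8 + r)*(1/(2*r)) = (-8 + r)/(2*r))
u = -21
x(8) + A(-6)*u = 8 + ((1/2)*(-8 - 6)/(-6))*(-21) = 8 + ((1/2)*(-1/6)*(-14))*(-21) = 8 + (7/6)*(-21) = 8 - 49/2 = -33/2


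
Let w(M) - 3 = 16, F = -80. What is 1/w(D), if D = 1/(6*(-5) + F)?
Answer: 1/19 ≈ 0.052632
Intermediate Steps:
D = -1/110 (D = 1/(6*(-5) - 80) = 1/(-30 - 80) = 1/(-110) = -1/110 ≈ -0.0090909)
w(M) = 19 (w(M) = 3 + 16 = 19)
1/w(D) = 1/19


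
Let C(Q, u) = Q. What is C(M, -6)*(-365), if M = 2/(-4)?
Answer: 365/2 ≈ 182.50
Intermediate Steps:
M = -½ (M = 2*(-¼) = -½ ≈ -0.50000)
C(M, -6)*(-365) = -½*(-365) = 365/2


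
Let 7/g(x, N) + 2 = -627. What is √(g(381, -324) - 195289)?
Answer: 6*I*√2146231657/629 ≈ 441.92*I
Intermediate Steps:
g(x, N) = -7/629 (g(x, N) = 7/(-2 - 627) = 7/(-629) = 7*(-1/629) = -7/629)
√(g(381, -324) - 195289) = √(-7/629 - 195289) = √(-122836788/629) = 6*I*√2146231657/629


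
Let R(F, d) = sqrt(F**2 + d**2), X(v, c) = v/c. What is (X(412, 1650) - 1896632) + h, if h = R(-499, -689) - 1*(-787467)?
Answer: -915060919/825 + sqrt(723722) ≈ -1.1083e+6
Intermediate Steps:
h = 787467 + sqrt(723722) (h = sqrt((-499)**2 + (-689)**2) - 1*(-787467) = sqrt(249001 + 474721) + 787467 = sqrt(723722) + 787467 = 787467 + sqrt(723722) ≈ 7.8832e+5)
(X(412, 1650) - 1896632) + h = (412/1650 - 1896632) + (787467 + sqrt(723722)) = (412*(1/1650) - 1896632) + (787467 + sqrt(723722)) = (206/825 - 1896632) + (787467 + sqrt(723722)) = -1564721194/825 + (787467 + sqrt(723722)) = -915060919/825 + sqrt(723722)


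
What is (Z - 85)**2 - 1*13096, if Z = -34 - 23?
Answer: 7068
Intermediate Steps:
Z = -57
(Z - 85)**2 - 1*13096 = (-57 - 85)**2 - 1*13096 = (-142)**2 - 13096 = 20164 - 13096 = 7068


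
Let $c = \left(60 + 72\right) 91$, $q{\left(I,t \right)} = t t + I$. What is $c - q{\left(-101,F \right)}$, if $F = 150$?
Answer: $-10387$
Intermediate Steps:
$q{\left(I,t \right)} = I + t^{2}$ ($q{\left(I,t \right)} = t^{2} + I = I + t^{2}$)
$c = 12012$ ($c = 132 \cdot 91 = 12012$)
$c - q{\left(-101,F \right)} = 12012 - \left(-101 + 150^{2}\right) = 12012 - \left(-101 + 22500\right) = 12012 - 22399 = -10387$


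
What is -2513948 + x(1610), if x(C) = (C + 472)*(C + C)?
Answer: 4190092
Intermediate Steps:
x(C) = 2*C*(472 + C) (x(C) = (472 + C)*(2*C) = 2*C*(472 + C))
-2513948 + x(1610) = -2513948 + 2*1610*(472 + 1610) = -2513948 + 2*1610*2082 = -2513948 + 6704040 = 4190092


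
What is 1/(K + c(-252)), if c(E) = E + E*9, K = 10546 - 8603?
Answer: -1/577 ≈ -0.0017331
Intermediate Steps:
K = 1943
c(E) = 10*E (c(E) = E + 9*E = 10*E)
1/(K + c(-252)) = 1/(1943 + 10*(-252)) = 1/(1943 - 2520) = 1/(-577) = -1/577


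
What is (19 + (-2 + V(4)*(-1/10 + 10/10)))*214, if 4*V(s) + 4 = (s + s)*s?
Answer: 24931/5 ≈ 4986.2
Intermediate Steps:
V(s) = -1 + s**2/2 (V(s) = -1 + ((s + s)*s)/4 = -1 + ((2*s)*s)/4 = -1 + (2*s**2)/4 = -1 + s**2/2)
(19 + (-2 + V(4)*(-1/10 + 10/10)))*214 = (19 + (-2 + (-1 + (1/2)*4**2)*(-1/10 + 10/10)))*214 = (19 + (-2 + (-1 + (1/2)*16)*(-1*1/10 + 10*(1/10))))*214 = (19 + (-2 + (-1 + 8)*(-1/10 + 1)))*214 = (19 + (-2 + 7*(9/10)))*214 = (19 + (-2 + 63/10))*214 = (19 + 43/10)*214 = (233/10)*214 = 24931/5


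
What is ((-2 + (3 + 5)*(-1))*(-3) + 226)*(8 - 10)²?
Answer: 1024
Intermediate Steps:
((-2 + (3 + 5)*(-1))*(-3) + 226)*(8 - 10)² = ((-2 + 8*(-1))*(-3) + 226)*(-2)² = ((-2 - 8)*(-3) + 226)*4 = (-10*(-3) + 226)*4 = (30 + 226)*4 = 256*4 = 1024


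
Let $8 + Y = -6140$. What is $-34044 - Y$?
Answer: $-27896$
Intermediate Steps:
$Y = -6148$ ($Y = -8 - 6140 = -6148$)
$-34044 - Y = -34044 - -6148 = -34044 + 6148 = -27896$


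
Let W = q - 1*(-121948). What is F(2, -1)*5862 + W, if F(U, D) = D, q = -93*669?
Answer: 53869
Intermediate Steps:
q = -62217
W = 59731 (W = -62217 - 1*(-121948) = -62217 + 121948 = 59731)
F(2, -1)*5862 + W = -1*5862 + 59731 = -5862 + 59731 = 53869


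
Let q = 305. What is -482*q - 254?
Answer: -147264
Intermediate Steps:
-482*q - 254 = -482*305 - 254 = -147010 - 254 = -147264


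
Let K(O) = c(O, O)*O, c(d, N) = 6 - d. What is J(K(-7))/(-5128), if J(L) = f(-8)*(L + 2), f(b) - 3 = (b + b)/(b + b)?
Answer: 89/1282 ≈ 0.069423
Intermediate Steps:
f(b) = 4 (f(b) = 3 + (b + b)/(b + b) = 3 + (2*b)/((2*b)) = 3 + (2*b)*(1/(2*b)) = 3 + 1 = 4)
K(O) = O*(6 - O) (K(O) = (6 - O)*O = O*(6 - O))
J(L) = 8 + 4*L (J(L) = 4*(L + 2) = 4*(2 + L) = 8 + 4*L)
J(K(-7))/(-5128) = (8 + 4*(-7*(6 - 1*(-7))))/(-5128) = (8 + 4*(-7*(6 + 7)))*(-1/5128) = (8 + 4*(-7*13))*(-1/5128) = (8 + 4*(-91))*(-1/5128) = (8 - 364)*(-1/5128) = -356*(-1/5128) = 89/1282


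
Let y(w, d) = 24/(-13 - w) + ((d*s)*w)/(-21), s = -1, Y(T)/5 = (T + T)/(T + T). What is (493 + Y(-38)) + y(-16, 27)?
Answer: 3398/7 ≈ 485.43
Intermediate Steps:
Y(T) = 5 (Y(T) = 5*((T + T)/(T + T)) = 5*((2*T)/((2*T))) = 5*((2*T)*(1/(2*T))) = 5*1 = 5)
y(w, d) = 24/(-13 - w) + d*w/21 (y(w, d) = 24/(-13 - w) + ((d*(-1))*w)/(-21) = 24/(-13 - w) + ((-d)*w)*(-1/21) = 24/(-13 - w) - d*w*(-1/21) = 24/(-13 - w) + d*w/21)
(493 + Y(-38)) + y(-16, 27) = (493 + 5) + (-504 + 27*(-16)² + 13*27*(-16))/(21*(13 - 16)) = 498 + (1/21)*(-504 + 27*256 - 5616)/(-3) = 498 + (1/21)*(-⅓)*(-504 + 6912 - 5616) = 498 + (1/21)*(-⅓)*792 = 498 - 88/7 = 3398/7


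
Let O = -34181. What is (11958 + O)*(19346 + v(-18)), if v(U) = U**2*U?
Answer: -300321622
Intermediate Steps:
v(U) = U**3
(11958 + O)*(19346 + v(-18)) = (11958 - 34181)*(19346 + (-18)**3) = -22223*(19346 - 5832) = -22223*13514 = -300321622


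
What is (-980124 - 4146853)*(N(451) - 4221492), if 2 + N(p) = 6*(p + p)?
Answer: 21615755444114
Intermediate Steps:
N(p) = -2 + 12*p (N(p) = -2 + 6*(p + p) = -2 + 6*(2*p) = -2 + 12*p)
(-980124 - 4146853)*(N(451) - 4221492) = (-980124 - 4146853)*((-2 + 12*451) - 4221492) = -5126977*((-2 + 5412) - 4221492) = -5126977*(5410 - 4221492) = -5126977*(-4216082) = 21615755444114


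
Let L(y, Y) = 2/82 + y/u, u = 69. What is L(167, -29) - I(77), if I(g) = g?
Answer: -210917/2829 ≈ -74.555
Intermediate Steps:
L(y, Y) = 1/41 + y/69 (L(y, Y) = 2/82 + y/69 = 2*(1/82) + y*(1/69) = 1/41 + y/69)
L(167, -29) - I(77) = (1/41 + (1/69)*167) - 1*77 = (1/41 + 167/69) - 77 = 6916/2829 - 77 = -210917/2829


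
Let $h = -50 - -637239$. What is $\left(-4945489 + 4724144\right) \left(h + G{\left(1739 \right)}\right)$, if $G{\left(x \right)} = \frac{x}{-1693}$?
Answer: $- \frac{238777963535110}{1693} \approx -1.4104 \cdot 10^{11}$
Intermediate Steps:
$h = 637189$ ($h = -50 + 637239 = 637189$)
$G{\left(x \right)} = - \frac{x}{1693}$ ($G{\left(x \right)} = x \left(- \frac{1}{1693}\right) = - \frac{x}{1693}$)
$\left(-4945489 + 4724144\right) \left(h + G{\left(1739 \right)}\right) = \left(-4945489 + 4724144\right) \left(637189 - \frac{1739}{1693}\right) = - 221345 \left(637189 - \frac{1739}{1693}\right) = \left(-221345\right) \frac{1078759238}{1693} = - \frac{238777963535110}{1693}$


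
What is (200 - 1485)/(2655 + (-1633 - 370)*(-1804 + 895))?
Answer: -1285/1823382 ≈ -0.00070473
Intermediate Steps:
(200 - 1485)/(2655 + (-1633 - 370)*(-1804 + 895)) = -1285/(2655 - 2003*(-909)) = -1285/(2655 + 1820727) = -1285/1823382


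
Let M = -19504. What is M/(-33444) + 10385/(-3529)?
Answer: -69621581/29505969 ≈ -2.3596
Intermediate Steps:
M/(-33444) + 10385/(-3529) = -19504/(-33444) + 10385/(-3529) = -19504*(-1/33444) + 10385*(-1/3529) = 4876/8361 - 10385/3529 = -69621581/29505969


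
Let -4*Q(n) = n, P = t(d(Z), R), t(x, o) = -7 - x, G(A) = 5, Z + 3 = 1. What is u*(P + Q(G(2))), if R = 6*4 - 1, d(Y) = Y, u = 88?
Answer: -550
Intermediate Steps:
Z = -2 (Z = -3 + 1 = -2)
R = 23 (R = 24 - 1 = 23)
P = -5 (P = -7 - 1*(-2) = -7 + 2 = -5)
Q(n) = -n/4
u*(P + Q(G(2))) = 88*(-5 - ¼*5) = 88*(-5 - 5/4) = 88*(-25/4) = -550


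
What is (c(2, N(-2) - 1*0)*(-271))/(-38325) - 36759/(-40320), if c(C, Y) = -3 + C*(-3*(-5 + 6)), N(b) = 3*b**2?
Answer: 4160153/4905600 ≈ 0.84804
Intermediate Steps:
c(C, Y) = -3 - 3*C (c(C, Y) = -3 + C*(-3*1) = -3 + C*(-3) = -3 - 3*C)
(c(2, N(-2) - 1*0)*(-271))/(-38325) - 36759/(-40320) = ((-3 - 3*2)*(-271))/(-38325) - 36759/(-40320) = ((-3 - 6)*(-271))*(-1/38325) - 36759*(-1/40320) = -9*(-271)*(-1/38325) + 12253/13440 = 2439*(-1/38325) + 12253/13440 = -813/12775 + 12253/13440 = 4160153/4905600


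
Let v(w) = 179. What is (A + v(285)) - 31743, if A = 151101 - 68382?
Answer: 51155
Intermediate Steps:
A = 82719
(A + v(285)) - 31743 = (82719 + 179) - 31743 = 82898 - 31743 = 51155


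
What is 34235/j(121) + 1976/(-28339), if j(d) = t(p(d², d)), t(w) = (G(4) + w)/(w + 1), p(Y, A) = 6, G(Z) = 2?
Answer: 6791283847/226712 ≈ 29956.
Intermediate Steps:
t(w) = (2 + w)/(1 + w) (t(w) = (2 + w)/(w + 1) = (2 + w)/(1 + w))
j(d) = 8/7 (j(d) = (2 + 6)/(1 + 6) = 8/7)
34235/j(121) + 1976/(-28339) = 34235/(8/7) + 1976/(-28339) = 34235*(7/8) + 1976*(-1/28339) = 239645/8 - 1976/28339 = 6791283847/226712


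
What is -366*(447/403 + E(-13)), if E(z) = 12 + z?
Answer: -16104/403 ≈ -39.960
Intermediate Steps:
-366*(447/403 + E(-13)) = -366*(447/403 + (12 - 13)) = -366*(447*(1/403) - 1) = -366*(447/403 - 1) = -366*44/403 = -16104/403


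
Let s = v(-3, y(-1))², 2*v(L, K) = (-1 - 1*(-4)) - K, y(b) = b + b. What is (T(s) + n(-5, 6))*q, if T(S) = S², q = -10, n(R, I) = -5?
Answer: -2725/8 ≈ -340.63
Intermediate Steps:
y(b) = 2*b
v(L, K) = 3/2 - K/2 (v(L, K) = ((-1 - 1*(-4)) - K)/2 = ((-1 + 4) - K)/2 = (3 - K)/2 = 3/2 - K/2)
s = 25/4 (s = (3/2 - (-1))² = (3/2 - ½*(-2))² = (3/2 + 1)² = (5/2)² = 25/4 ≈ 6.2500)
(T(s) + n(-5, 6))*q = ((25/4)² - 5)*(-10) = (625/16 - 5)*(-10) = (545/16)*(-10) = -2725/8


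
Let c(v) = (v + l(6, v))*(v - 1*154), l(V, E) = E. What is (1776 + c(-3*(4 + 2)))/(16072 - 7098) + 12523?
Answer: 56194685/4487 ≈ 12524.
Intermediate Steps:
c(v) = 2*v*(-154 + v) (c(v) = (v + v)*(v - 1*154) = (2*v)*(v - 154) = (2*v)*(-154 + v) = 2*v*(-154 + v))
(1776 + c(-3*(4 + 2)))/(16072 - 7098) + 12523 = (1776 + 2*(-3*(4 + 2))*(-154 - 3*(4 + 2)))/(16072 - 7098) + 12523 = (1776 + 2*(-3*6)*(-154 - 3*6))/8974 + 12523 = (1776 + 2*(-18)*(-154 - 18))*(1/8974) + 12523 = (1776 + 2*(-18)*(-172))*(1/8974) + 12523 = (1776 + 6192)*(1/8974) + 12523 = 7968*(1/8974) + 12523 = 3984/4487 + 12523 = 56194685/4487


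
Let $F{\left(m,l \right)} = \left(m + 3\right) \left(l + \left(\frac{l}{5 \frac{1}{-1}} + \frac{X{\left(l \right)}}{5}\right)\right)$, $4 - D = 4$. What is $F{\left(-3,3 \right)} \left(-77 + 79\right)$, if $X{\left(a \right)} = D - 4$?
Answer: $0$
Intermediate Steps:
$D = 0$ ($D = 4 - 4 = 0$)
$X{\left(a \right)} = -4$ ($X{\left(a \right)} = 0 - 4 = -4$)
$F{\left(m,l \right)} = \left(3 + m\right) \left(- \frac{4}{5} + \frac{4 l}{5}\right)$ ($F{\left(m,l \right)} = \left(m + 3\right) \left(l + \left(\frac{l}{5 \frac{1}{-1}} - \frac{4}{5}\right)\right) = \left(3 + m\right) \left(l + \left(\frac{l}{5 \left(-1\right)} - \frac{4}{5}\right)\right) = \left(3 + m\right) \left(l + \left(\frac{l}{-5} - \frac{4}{5}\right)\right) = \left(3 + m\right) \left(l + \left(l \left(- \frac{1}{5}\right) - \frac{4}{5}\right)\right) = \left(3 + m\right) \left(l - \left(\frac{4}{5} + \frac{l}{5}\right)\right) = \left(3 + m\right) \left(- \frac{4}{5} + \frac{4 l}{5}\right)$)
$F{\left(-3,3 \right)} \left(-77 + 79\right) = \left(- \frac{12}{5} - - \frac{12}{5} + \frac{12}{5} \cdot 3 + \frac{4}{5} \cdot 3 \left(-3\right)\right) \left(-77 + 79\right) = \left(- \frac{12}{5} + \frac{12}{5} + \frac{36}{5} - \frac{36}{5}\right) 2 = 0 \cdot 2 = 0$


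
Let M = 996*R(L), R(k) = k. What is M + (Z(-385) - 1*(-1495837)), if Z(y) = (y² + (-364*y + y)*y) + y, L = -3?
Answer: -52164986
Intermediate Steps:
Z(y) = y - 362*y² (Z(y) = (y² + (-363*y)*y) + y = (y² - 363*y²) + y = -362*y² + y = y - 362*y²)
M = -2988 (M = 996*(-3) = -2988)
M + (Z(-385) - 1*(-1495837)) = -2988 + (-385*(1 - 362*(-385)) - 1*(-1495837)) = -2988 + (-385*(1 + 139370) + 1495837) = -2988 + (-385*139371 + 1495837) = -2988 + (-53657835 + 1495837) = -2988 - 52161998 = -52164986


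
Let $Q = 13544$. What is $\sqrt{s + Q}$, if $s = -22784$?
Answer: $2 i \sqrt{2310} \approx 96.125 i$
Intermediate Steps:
$\sqrt{s + Q} = \sqrt{-22784 + 13544} = \sqrt{-9240} = 2 i \sqrt{2310}$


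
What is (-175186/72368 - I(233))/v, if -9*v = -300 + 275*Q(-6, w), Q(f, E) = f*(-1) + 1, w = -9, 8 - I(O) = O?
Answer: -72484263/58799000 ≈ -1.2327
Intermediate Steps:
I(O) = 8 - O
Q(f, E) = 1 - f (Q(f, E) = -f + 1 = 1 - f)
v = -1625/9 (v = -(-300 + 275*(1 - 1*(-6)))/9 = -(-300 + 275*(1 + 6))/9 = -(-300 + 275*7)/9 = -(-300 + 1925)/9 = -⅑*1625 = -1625/9 ≈ -180.56)
(-175186/72368 - I(233))/v = (-175186/72368 - (8 - 1*233))/(-1625/9) = (-175186*1/72368 - (8 - 233))*(-9/1625) = (-87593/36184 - 1*(-225))*(-9/1625) = (-87593/36184 + 225)*(-9/1625) = (8053807/36184)*(-9/1625) = -72484263/58799000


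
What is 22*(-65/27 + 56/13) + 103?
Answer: 50827/351 ≈ 144.81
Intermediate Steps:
22*(-65/27 + 56/13) + 103 = 22*(667/351) + 103 = 14674/351 + 103 = 50827/351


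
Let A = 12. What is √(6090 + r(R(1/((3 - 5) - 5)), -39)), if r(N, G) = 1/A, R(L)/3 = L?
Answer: √219243/6 ≈ 78.039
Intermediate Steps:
R(L) = 3*L
r(N, G) = 1/12
√(6090 + r(R(1/((3 - 5) - 5)), -39)) = √(6090 + 1/12) = √(73081/12) = √219243/6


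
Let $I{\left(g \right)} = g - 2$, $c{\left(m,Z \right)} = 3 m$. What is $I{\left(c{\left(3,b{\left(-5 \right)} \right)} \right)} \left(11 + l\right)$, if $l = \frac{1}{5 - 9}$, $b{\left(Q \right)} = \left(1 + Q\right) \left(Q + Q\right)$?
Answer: $\frac{301}{4} \approx 75.25$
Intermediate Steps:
$b{\left(Q \right)} = 2 Q \left(1 + Q\right)$ ($b{\left(Q \right)} = \left(1 + Q\right) 2 Q = 2 Q \left(1 + Q\right)$)
$l = - \frac{1}{4}$ ($l = \frac{1}{-4} = - \frac{1}{4} \approx -0.25$)
$I{\left(g \right)} = -2 + g$
$I{\left(c{\left(3,b{\left(-5 \right)} \right)} \right)} \left(11 + l\right) = \left(-2 + 3 \cdot 3\right) \left(11 - \frac{1}{4}\right) = \left(-2 + 9\right) \frac{43}{4} = 7 \cdot \frac{43}{4} = \frac{301}{4}$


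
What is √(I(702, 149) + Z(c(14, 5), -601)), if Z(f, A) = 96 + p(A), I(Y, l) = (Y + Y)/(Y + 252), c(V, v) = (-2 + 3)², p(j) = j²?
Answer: √1014887407/53 ≈ 601.08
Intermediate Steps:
c(V, v) = 1 (c(V, v) = 1² = 1)
I(Y, l) = 2*Y/(252 + Y) (I(Y, l) = (2*Y)/(252 + Y) = 2*Y/(252 + Y))
Z(f, A) = 96 + A²
√(I(702, 149) + Z(c(14, 5), -601)) = √(2*702/(252 + 702) + (96 + (-601)²)) = √(2*702/954 + (96 + 361201)) = √(2*702*(1/954) + 361297) = √(78/53 + 361297) = √(19148819/53) = √1014887407/53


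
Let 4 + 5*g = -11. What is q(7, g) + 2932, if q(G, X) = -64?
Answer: 2868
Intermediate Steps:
g = -3 (g = -4/5 + (1/5)*(-11) = -4/5 - 11/5 = -3)
q(7, g) + 2932 = -64 + 2932 = 2868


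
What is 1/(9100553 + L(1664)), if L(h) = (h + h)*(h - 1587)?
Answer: 1/9356809 ≈ 1.0687e-7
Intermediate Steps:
L(h) = 2*h*(-1587 + h) (L(h) = (2*h)*(-1587 + h) = 2*h*(-1587 + h))
1/(9100553 + L(1664)) = 1/(9100553 + 2*1664*(-1587 + 1664)) = 1/(9100553 + 2*1664*77) = 1/(9100553 + 256256) = 1/9356809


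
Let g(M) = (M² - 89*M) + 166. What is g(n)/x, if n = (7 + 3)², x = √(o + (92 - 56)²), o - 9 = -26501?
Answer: -633*I*√6299/6299 ≈ -7.9757*I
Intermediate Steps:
o = -26492 (o = 9 - 26501 = -26492)
x = 2*I*√6299 (x = √(-26492 + (92 - 56)²) = √(-26492 + 36²) = √(-26492 + 1296) = √(-25196) = 2*I*√6299 ≈ 158.73*I)
n = 100 (n = 10² = 100)
g(M) = 166 + M² - 89*M
g(n)/x = (166 + 100² - 89*100)/((2*I*√6299)) = (166 + 10000 - 8900)*(-I*√6299/12598) = 1266*(-I*√6299/12598) = -633*I*√6299/6299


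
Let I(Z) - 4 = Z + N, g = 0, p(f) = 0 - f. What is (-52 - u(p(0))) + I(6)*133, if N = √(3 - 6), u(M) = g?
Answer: 1278 + 133*I*√3 ≈ 1278.0 + 230.36*I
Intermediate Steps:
p(f) = -f
u(M) = 0
N = I*√3 (N = √(-3) = I*√3 ≈ 1.732*I)
I(Z) = 4 + Z + I*√3 (I(Z) = 4 + (Z + I*√3) = 4 + Z + I*√3)
(-52 - u(p(0))) + I(6)*133 = (-52 - 1*0) + (4 + 6 + I*√3)*133 = (-52 + 0) + (10 + I*√3)*133 = -52 + (1330 + 133*I*√3) = 1278 + 133*I*√3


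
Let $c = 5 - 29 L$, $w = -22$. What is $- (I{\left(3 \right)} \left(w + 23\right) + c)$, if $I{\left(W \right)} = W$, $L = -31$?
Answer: $-907$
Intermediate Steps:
$c = 904$ ($c = 5 - -899 = 5 + 899 = 904$)
$- (I{\left(3 \right)} \left(w + 23\right) + c) = - (3 \left(-22 + 23\right) + 904) = - (3 \cdot 1 + 904) = - (3 + 904) = \left(-1\right) 907 = -907$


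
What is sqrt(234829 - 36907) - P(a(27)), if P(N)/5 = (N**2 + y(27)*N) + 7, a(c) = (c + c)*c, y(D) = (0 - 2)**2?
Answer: -10658015 + sqrt(197922) ≈ -1.0658e+7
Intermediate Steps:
y(D) = 4 (y(D) = (-2)**2 = 4)
a(c) = 2*c**2 (a(c) = (2*c)*c = 2*c**2)
P(N) = 35 + 5*N**2 + 20*N (P(N) = 5*((N**2 + 4*N) + 7) = 5*(7 + N**2 + 4*N) = 35 + 5*N**2 + 20*N)
sqrt(234829 - 36907) - P(a(27)) = sqrt(234829 - 36907) - (35 + 5*(2*27**2)**2 + 20*(2*27**2)) = sqrt(197922) - (35 + 5*(2*729)**2 + 20*(2*729)) = sqrt(197922) - (35 + 5*1458**2 + 20*1458) = sqrt(197922) - (35 + 5*2125764 + 29160) = sqrt(197922) - (35 + 10628820 + 29160) = sqrt(197922) - 1*10658015 = sqrt(197922) - 10658015 = -10658015 + sqrt(197922)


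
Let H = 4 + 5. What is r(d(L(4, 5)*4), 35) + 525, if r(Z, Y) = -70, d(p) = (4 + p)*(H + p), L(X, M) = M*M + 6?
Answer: 455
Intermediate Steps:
H = 9
L(X, M) = 6 + M**2 (L(X, M) = M**2 + 6 = 6 + M**2)
d(p) = (4 + p)*(9 + p)
r(d(L(4, 5)*4), 35) + 525 = -70 + 525 = 455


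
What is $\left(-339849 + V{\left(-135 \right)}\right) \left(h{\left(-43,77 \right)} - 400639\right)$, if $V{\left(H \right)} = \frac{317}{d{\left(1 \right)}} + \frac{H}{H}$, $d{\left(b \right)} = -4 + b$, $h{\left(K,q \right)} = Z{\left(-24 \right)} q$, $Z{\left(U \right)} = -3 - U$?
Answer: $\frac{406946975942}{3} \approx 1.3565 \cdot 10^{11}$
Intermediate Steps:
$h{\left(K,q \right)} = 21 q$ ($h{\left(K,q \right)} = \left(-3 - -24\right) q = \left(-3 + 24\right) q = 21 q$)
$V{\left(H \right)} = - \frac{314}{3}$ ($V{\left(H \right)} = \frac{317}{-4 + 1} + \frac{H}{H} = \frac{317}{-3} + 1 = 317 \left(- \frac{1}{3}\right) + 1 = - \frac{317}{3} + 1 = - \frac{314}{3}$)
$\left(-339849 + V{\left(-135 \right)}\right) \left(h{\left(-43,77 \right)} - 400639\right) = \left(-339849 - \frac{314}{3}\right) \left(21 \cdot 77 - 400639\right) = - \frac{1019861 \left(1617 - 400639\right)}{3} = \left(- \frac{1019861}{3}\right) \left(-399022\right) = \frac{406946975942}{3}$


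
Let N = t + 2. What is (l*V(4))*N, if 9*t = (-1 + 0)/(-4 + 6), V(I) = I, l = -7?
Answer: -490/9 ≈ -54.444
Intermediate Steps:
t = -1/18 (t = ((-1 + 0)/(-4 + 6))/9 = (-1/2)/9 = (-1*1/2)/9 = (1/9)*(-1/2) = -1/18 ≈ -0.055556)
N = 35/18 (N = -1/18 + 2 = 35/18 ≈ 1.9444)
(l*V(4))*N = -7*4*(35/18) = -28*35/18 = -490/9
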